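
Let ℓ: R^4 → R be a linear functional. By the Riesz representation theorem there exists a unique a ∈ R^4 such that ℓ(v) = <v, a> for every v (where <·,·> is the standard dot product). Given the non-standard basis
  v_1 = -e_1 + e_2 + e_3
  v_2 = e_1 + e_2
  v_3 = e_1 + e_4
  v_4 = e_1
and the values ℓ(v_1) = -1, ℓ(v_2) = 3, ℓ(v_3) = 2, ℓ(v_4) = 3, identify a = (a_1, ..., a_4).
a = (3, 0, 2, -1)

Write a = (a_1, ..., a_4) in the standard basis. For each basis vector v_i, ℓ(v_i) = <v_i, a> is a linear equation in the a_j's. Collect the n equations into a matrix system V a = ℓ, where row i of V is v_i (expressed in the standard basis). Since V is invertible (lower-triangular with 1s on the diagonal, up to permutation), solve by back-substitution:
  V =
[[-1, 1, 1, 0],
 [1, 1, 0, 0],
 [1, 0, 0, 1],
 [1, 0, 0, 0]]
  V a = (-1, 3, 2, 3)
Solving gives a = (3, 0, 2, -1).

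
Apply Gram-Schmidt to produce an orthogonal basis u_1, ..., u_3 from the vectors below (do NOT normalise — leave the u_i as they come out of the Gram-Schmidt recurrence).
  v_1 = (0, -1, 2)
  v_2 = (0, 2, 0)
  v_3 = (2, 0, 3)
Orthogonal basis:
  u_1 = (0, -1, 2)
  u_2 = (0, 8/5, 4/5)
  u_3 = (2, 0, 0)

Apply the Gram-Schmidt recurrence
  u_1 = v_1
  u_i = v_i − Σ_{j<i} ((v_i · u_j) / (u_j · u_j)) · u_j.

Step by step this gives:
  u_1 = (0, -1, 2)
  u_2 = (0, 8/5, 4/5)
  u_3 = (2, 0, 0)

Orthogonality check:
  u_2 · u_1 = 0 (should be 0)
  u_3 · u_1 = 0 (should be 0)
  u_3 · u_2 = 0 (should be 0)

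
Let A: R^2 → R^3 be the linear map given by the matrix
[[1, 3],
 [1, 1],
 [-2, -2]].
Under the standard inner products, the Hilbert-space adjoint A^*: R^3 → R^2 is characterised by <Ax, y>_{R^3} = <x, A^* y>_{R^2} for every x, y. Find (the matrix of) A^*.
A^* = A^T =
[[1, 1, -2],
 [3, 1, -2]]

For real matrices with standard dot products, the defining identity <Ax, y> = <x, A^* y> gives (Ax)^T y = x^T (A^*) y, i.e. x^T A^T y = x^T (A^*) y. Since this holds for all x, y, we must have A^* = A^T. Therefore
A^* =
[[1, 1, -2],
 [3, 1, -2]].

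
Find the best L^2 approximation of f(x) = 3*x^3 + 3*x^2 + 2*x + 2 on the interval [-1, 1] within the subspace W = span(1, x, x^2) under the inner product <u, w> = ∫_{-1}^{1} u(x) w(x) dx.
g(x) = 3*x^2 + 19*x/5 + 2

The best approximation g ∈ W is the orthogonal projection of f onto W. Writing g = a_0 + a_1 x + a_2 x^2, the coefficients solve the normal equations G · a = b where
  G_{ij} = <φ_i, φ_j> and b_i = <f, φ_i>, with φ_0 = 1, φ_1 = x, φ_2 = x^2.
G =
  [2, 0, 2/3]
  [0, 2/3, 0]
  [2/3, 0, 2/5],
b = (6, 38/15, 38/15).
Solving gives a_0 = 2, a_1 = 19/5, a_2 = 3, so
  g(x) = 3*x^2 + 19*x/5 + 2.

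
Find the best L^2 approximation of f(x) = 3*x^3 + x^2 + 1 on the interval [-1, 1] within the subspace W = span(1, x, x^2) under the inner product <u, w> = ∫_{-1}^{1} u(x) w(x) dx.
g(x) = x^2 + 9*x/5 + 1

The best approximation g ∈ W is the orthogonal projection of f onto W. Writing g = a_0 + a_1 x + a_2 x^2, the coefficients solve the normal equations G · a = b where
  G_{ij} = <φ_i, φ_j> and b_i = <f, φ_i>, with φ_0 = 1, φ_1 = x, φ_2 = x^2.
G =
  [2, 0, 2/3]
  [0, 2/3, 0]
  [2/3, 0, 2/5],
b = (8/3, 6/5, 16/15).
Solving gives a_0 = 1, a_1 = 9/5, a_2 = 1, so
  g(x) = x^2 + 9*x/5 + 1.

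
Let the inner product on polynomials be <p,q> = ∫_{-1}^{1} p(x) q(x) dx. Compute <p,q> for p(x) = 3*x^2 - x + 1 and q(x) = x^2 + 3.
<p,q> = 208/15

Expand the product: p(x)·q(x) = 3*x^4 - x^3 + 10*x^2 - 3*x + 3.
∫_{-1}^{1} of each monomial x^k gives [2/(k+1) if k even, 0 if k odd]. Integrating term-by-term (or equivalently evaluating the antiderivative F(x) = 3*x^5/5 - x^4/4 + 10*x^3/3 - 3*x^2/2 + 3*x at the endpoints):
  F(1) − F(−1) = 311/60 − (-521/60) = 208/15.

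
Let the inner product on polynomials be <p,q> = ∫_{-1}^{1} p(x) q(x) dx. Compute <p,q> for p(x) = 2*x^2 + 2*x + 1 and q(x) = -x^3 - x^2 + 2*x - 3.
<p,q> = -48/5

Expand the product: p(x)·q(x) = -2*x^5 - 4*x^4 + x^3 - 3*x^2 - 4*x - 3.
∫_{-1}^{1} of each monomial x^k gives [2/(k+1) if k even, 0 if k odd]. Integrating term-by-term (or equivalently evaluating the antiderivative F(x) = -x^6/3 - 4*x^5/5 + x^4/4 - x^3 - 2*x^2 - 3*x at the endpoints):
  F(1) − F(−1) = -413/60 − (163/60) = -48/5.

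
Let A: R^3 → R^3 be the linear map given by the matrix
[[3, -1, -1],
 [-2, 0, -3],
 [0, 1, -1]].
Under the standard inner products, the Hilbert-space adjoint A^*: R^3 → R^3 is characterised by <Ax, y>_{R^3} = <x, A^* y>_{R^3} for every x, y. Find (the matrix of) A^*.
A^* = A^T =
[[3, -2, 0],
 [-1, 0, 1],
 [-1, -3, -1]]

For real matrices with standard dot products, the defining identity <Ax, y> = <x, A^* y> gives (Ax)^T y = x^T (A^*) y, i.e. x^T A^T y = x^T (A^*) y. Since this holds for all x, y, we must have A^* = A^T. Therefore
A^* =
[[3, -2, 0],
 [-1, 0, 1],
 [-1, -3, -1]].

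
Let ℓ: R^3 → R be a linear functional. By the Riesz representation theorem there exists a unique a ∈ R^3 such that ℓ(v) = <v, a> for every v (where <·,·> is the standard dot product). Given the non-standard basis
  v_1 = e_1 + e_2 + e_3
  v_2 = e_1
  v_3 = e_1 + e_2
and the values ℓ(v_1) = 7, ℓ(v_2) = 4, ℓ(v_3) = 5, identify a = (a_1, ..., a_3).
a = (4, 1, 2)

Write a = (a_1, ..., a_3) in the standard basis. For each basis vector v_i, ℓ(v_i) = <v_i, a> is a linear equation in the a_j's. Collect the n equations into a matrix system V a = ℓ, where row i of V is v_i (expressed in the standard basis). Since V is invertible (lower-triangular with 1s on the diagonal, up to permutation), solve by back-substitution:
  V =
[[1, 1, 1],
 [1, 0, 0],
 [1, 1, 0]]
  V a = (7, 4, 5)
Solving gives a = (4, 1, 2).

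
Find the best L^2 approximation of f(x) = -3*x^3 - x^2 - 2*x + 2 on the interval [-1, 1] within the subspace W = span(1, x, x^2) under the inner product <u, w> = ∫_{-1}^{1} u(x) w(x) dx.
g(x) = -x^2 - 19*x/5 + 2

The best approximation g ∈ W is the orthogonal projection of f onto W. Writing g = a_0 + a_1 x + a_2 x^2, the coefficients solve the normal equations G · a = b where
  G_{ij} = <φ_i, φ_j> and b_i = <f, φ_i>, with φ_0 = 1, φ_1 = x, φ_2 = x^2.
G =
  [2, 0, 2/3]
  [0, 2/3, 0]
  [2/3, 0, 2/5],
b = (10/3, -38/15, 14/15).
Solving gives a_0 = 2, a_1 = -19/5, a_2 = -1, so
  g(x) = -x^2 - 19*x/5 + 2.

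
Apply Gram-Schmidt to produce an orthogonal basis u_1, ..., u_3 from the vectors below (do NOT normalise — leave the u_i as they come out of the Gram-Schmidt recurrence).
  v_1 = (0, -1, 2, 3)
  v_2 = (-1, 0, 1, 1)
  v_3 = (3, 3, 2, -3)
Orthogonal basis:
  u_1 = (0, -1, 2, 3)
  u_2 = (-1, 5/14, 2/7, -1/14)
  u_3 = (35/17, 47/17, 58/17, -23/17)

Apply the Gram-Schmidt recurrence
  u_1 = v_1
  u_i = v_i − Σ_{j<i} ((v_i · u_j) / (u_j · u_j)) · u_j.

Step by step this gives:
  u_1 = (0, -1, 2, 3)
  u_2 = (-1, 5/14, 2/7, -1/14)
  u_3 = (35/17, 47/17, 58/17, -23/17)

Orthogonality check:
  u_2 · u_1 = 0 (should be 0)
  u_3 · u_1 = 0 (should be 0)
  u_3 · u_2 = 0 (should be 0)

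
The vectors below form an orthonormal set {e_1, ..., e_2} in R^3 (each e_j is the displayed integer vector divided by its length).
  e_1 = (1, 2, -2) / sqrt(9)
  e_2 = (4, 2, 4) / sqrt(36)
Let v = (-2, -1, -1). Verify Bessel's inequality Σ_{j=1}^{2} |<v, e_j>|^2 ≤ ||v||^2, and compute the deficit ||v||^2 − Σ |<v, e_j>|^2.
Σ |<v, e_j>|^2 = 53/9; ||v||^2 = 6; deficit = 1/9

Write each e_j = u_j / sqrt(<u_j, u_j>) where u_j is the displayed integer vector. Then <v, e_j> = <v, u_j> / sqrt(<u_j, u_j>), so |<v, e_j>|^2 = <v, u_j>^2 / <u_j, u_j>.
Coefficients: <v, e_1> = -2/sqrt(9), <v, e_2> = -14/sqrt(36).
Square and sum: Σ |<v, e_j>|^2 = 53/9.
Compute ||v||^2 = v·v = 6.
Deficit = 6 − 53/9 = 1/9 ≥ 0, confirming Bessel's inequality. (The deficit equals ||v − Σ <v,e_j> e_j||^2, the squared distance from v to span{e_j}.)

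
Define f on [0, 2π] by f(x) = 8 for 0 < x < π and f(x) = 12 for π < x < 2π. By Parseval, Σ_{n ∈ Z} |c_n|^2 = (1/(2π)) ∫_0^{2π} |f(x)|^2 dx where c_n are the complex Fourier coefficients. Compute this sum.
Σ |c_n|^2 = 104

Parseval equates the L^2 energy of f (normalised by 1/(2π)) with the ℓ^2 sum of its Fourier coefficients: (1/(2π)) ∫_0^{2π} |f|^2 = Σ |c_n|^2.
Compute the left side: (1/(2π)) [∫_0^π 8^2 dx + ∫_π^{2π} 12^2 dx] = (1/(2π)) · (64π + 144π) = (64 + 144)/2 = 104.
So Σ_{n ∈ Z} |c_n|^2 = 104.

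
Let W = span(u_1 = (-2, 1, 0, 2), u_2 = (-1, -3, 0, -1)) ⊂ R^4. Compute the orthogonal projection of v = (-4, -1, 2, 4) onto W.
proj_W(v) = (-14/3, -7/15, 0, 46/15)

Set up U = [u_1 | ... | u_2] ∈ R^(4×2). The projector onto W = col(U) is P = U (U^T U)^(-1) U^T.
Compute U^T U =
  [9, -3]
  [-3, 11],
and U^T v = (15, 3).
Solve U^T U · c = U^T v for the coefficients: c = (29/15, 4/5). The projection is proj_W(v) = U c.
Check: (v - proj_W(v)) · u_1 = 0  (should be 0).
Check: (v - proj_W(v)) · u_2 = 0  (should be 0).
Result: proj_W(v) = (-14/3, -7/15, 0, 46/15).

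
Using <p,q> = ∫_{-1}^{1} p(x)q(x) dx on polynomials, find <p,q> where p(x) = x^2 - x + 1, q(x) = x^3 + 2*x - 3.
<p,q> = -146/15

Expand the product: p(x)·q(x) = x^5 - x^4 + 3*x^3 - 5*x^2 + 5*x - 3.
∫_{-1}^{1} of each monomial x^k gives [2/(k+1) if k even, 0 if k odd]. Integrating term-by-term (or equivalently evaluating the antiderivative F(x) = x^6/6 - x^5/5 + 3*x^4/4 - 5*x^3/3 + 5*x^2/2 - 3*x at the endpoints):
  F(1) − F(−1) = -29/20 − (497/60) = -146/15.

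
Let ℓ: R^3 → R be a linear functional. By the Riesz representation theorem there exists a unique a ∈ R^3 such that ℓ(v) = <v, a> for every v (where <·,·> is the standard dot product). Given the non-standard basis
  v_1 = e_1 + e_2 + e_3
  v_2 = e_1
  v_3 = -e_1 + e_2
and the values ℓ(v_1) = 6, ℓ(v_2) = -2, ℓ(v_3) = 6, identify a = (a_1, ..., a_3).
a = (-2, 4, 4)

Write a = (a_1, ..., a_3) in the standard basis. For each basis vector v_i, ℓ(v_i) = <v_i, a> is a linear equation in the a_j's. Collect the n equations into a matrix system V a = ℓ, where row i of V is v_i (expressed in the standard basis). Since V is invertible (lower-triangular with 1s on the diagonal, up to permutation), solve by back-substitution:
  V =
[[1, 1, 1],
 [1, 0, 0],
 [-1, 1, 0]]
  V a = (6, -2, 6)
Solving gives a = (-2, 4, 4).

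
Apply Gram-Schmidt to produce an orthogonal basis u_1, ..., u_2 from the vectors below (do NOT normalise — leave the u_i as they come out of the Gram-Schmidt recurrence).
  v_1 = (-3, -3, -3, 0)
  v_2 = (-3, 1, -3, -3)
Orthogonal basis:
  u_1 = (-3, -3, -3, 0)
  u_2 = (-4/3, 8/3, -4/3, -3)

Apply the Gram-Schmidt recurrence
  u_1 = v_1
  u_i = v_i − Σ_{j<i} ((v_i · u_j) / (u_j · u_j)) · u_j.

Step by step this gives:
  u_1 = (-3, -3, -3, 0)
  u_2 = (-4/3, 8/3, -4/3, -3)

Orthogonality check:
  u_2 · u_1 = 0 (should be 0)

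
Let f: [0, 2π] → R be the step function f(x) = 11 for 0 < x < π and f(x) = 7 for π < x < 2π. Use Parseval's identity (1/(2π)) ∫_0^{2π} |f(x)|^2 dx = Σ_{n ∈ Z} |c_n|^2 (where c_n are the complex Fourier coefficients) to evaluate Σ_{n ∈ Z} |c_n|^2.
Σ |c_n|^2 = 85

Parseval equates the L^2 energy of f (normalised by 1/(2π)) with the ℓ^2 sum of its Fourier coefficients: (1/(2π)) ∫_0^{2π} |f|^2 = Σ |c_n|^2.
Compute the left side: (1/(2π)) [∫_0^π 11^2 dx + ∫_π^{2π} 7^2 dx] = (1/(2π)) · (121π + 49π) = (121 + 49)/2 = 85.
So Σ_{n ∈ Z} |c_n|^2 = 85.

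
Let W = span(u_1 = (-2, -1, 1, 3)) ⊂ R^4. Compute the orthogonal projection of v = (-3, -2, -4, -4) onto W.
proj_W(v) = (16/15, 8/15, -8/15, -8/5)

Set up U = [u_1 | ... | u_1] ∈ R^(4×1). The projector onto W = col(U) is P = U (U^T U)^(-1) U^T.
Compute U^T U =
  [15],
and U^T v = (-8).
Solve U^T U · c = U^T v for the coefficients: c = (-8/15). The projection is proj_W(v) = U c.
Check: (v - proj_W(v)) · u_1 = 0  (should be 0).
Result: proj_W(v) = (16/15, 8/15, -8/15, -8/5).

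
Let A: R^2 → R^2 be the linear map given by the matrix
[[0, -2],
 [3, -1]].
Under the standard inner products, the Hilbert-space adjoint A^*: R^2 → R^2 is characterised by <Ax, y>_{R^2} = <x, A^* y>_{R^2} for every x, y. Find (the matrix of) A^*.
A^* = A^T =
[[0, 3],
 [-2, -1]]

For real matrices with standard dot products, the defining identity <Ax, y> = <x, A^* y> gives (Ax)^T y = x^T (A^*) y, i.e. x^T A^T y = x^T (A^*) y. Since this holds for all x, y, we must have A^* = A^T. Therefore
A^* =
[[0, 3],
 [-2, -1]].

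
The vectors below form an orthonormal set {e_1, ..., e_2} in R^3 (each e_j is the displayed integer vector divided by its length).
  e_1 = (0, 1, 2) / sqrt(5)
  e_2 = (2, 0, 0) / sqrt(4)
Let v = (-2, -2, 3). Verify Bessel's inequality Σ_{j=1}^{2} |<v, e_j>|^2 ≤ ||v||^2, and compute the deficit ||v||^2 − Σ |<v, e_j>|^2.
Σ |<v, e_j>|^2 = 36/5; ||v||^2 = 17; deficit = 49/5

Write each e_j = u_j / sqrt(<u_j, u_j>) where u_j is the displayed integer vector. Then <v, e_j> = <v, u_j> / sqrt(<u_j, u_j>), so |<v, e_j>|^2 = <v, u_j>^2 / <u_j, u_j>.
Coefficients: <v, e_1> = 4/sqrt(5), <v, e_2> = -4/sqrt(4).
Square and sum: Σ |<v, e_j>|^2 = 36/5.
Compute ||v||^2 = v·v = 17.
Deficit = 17 − 36/5 = 49/5 ≥ 0, confirming Bessel's inequality. (The deficit equals ||v − Σ <v,e_j> e_j||^2, the squared distance from v to span{e_j}.)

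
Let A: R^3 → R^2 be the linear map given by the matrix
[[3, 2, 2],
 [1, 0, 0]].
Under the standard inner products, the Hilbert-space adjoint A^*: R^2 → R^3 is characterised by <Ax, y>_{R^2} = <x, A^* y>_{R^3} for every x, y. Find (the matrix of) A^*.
A^* = A^T =
[[3, 1],
 [2, 0],
 [2, 0]]

For real matrices with standard dot products, the defining identity <Ax, y> = <x, A^* y> gives (Ax)^T y = x^T (A^*) y, i.e. x^T A^T y = x^T (A^*) y. Since this holds for all x, y, we must have A^* = A^T. Therefore
A^* =
[[3, 1],
 [2, 0],
 [2, 0]].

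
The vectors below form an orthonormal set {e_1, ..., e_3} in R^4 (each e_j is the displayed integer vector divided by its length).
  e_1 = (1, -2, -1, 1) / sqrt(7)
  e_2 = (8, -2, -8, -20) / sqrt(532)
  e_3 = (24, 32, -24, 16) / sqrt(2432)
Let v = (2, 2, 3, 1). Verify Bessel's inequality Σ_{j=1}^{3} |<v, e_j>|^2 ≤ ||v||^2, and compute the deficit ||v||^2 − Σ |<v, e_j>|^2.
Σ |<v, e_j>|^2 = 11/2; ||v||^2 = 18; deficit = 25/2

Write each e_j = u_j / sqrt(<u_j, u_j>) where u_j is the displayed integer vector. Then <v, e_j> = <v, u_j> / sqrt(<u_j, u_j>), so |<v, e_j>|^2 = <v, u_j>^2 / <u_j, u_j>.
Coefficients: <v, e_1> = -4/sqrt(7), <v, e_2> = -32/sqrt(532), <v, e_3> = 56/sqrt(2432).
Square and sum: Σ |<v, e_j>|^2 = 11/2.
Compute ||v||^2 = v·v = 18.
Deficit = 18 − 11/2 = 25/2 ≥ 0, confirming Bessel's inequality. (The deficit equals ||v − Σ <v,e_j> e_j||^2, the squared distance from v to span{e_j}.)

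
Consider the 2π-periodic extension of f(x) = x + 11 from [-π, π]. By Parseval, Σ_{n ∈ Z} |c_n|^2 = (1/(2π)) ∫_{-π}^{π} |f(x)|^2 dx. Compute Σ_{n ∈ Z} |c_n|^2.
Σ |c_n|^2 = π^2/3 + 121

Expand and integrate term by term over [-π, π]:
  ∫ (x)^2 dx = 1·(2π^3/3); ∫ 2·1·(11)·x dx = 0 (odd integrand); ∫ 11^2 dx = 121·2π.
So (1/(2π)) ∫_{-π}^{π} (x + 11)^2 dx = 1π^2/3 + 121 = π^2/3 + 121.
Parseval ⇒ Σ |c_n|^2 = π^2/3 + 121.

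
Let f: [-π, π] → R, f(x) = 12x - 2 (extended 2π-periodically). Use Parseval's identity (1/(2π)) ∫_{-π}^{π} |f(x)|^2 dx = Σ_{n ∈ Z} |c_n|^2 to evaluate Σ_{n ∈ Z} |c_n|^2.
Σ |c_n|^2 = 48π^2 + 4

Expand and integrate term by term over [-π, π]:
  ∫ (12x)^2 dx = 144·(2π^3/3); ∫ 2·12·(-2)·x dx = 0 (odd integrand); ∫ (-2)^2 dx = 4·2π.
So (1/(2π)) ∫_{-π}^{π} (12x - 2)^2 dx = 144π^2/3 + 4 = 48π^2 + 4.
Parseval ⇒ Σ |c_n|^2 = 48π^2 + 4.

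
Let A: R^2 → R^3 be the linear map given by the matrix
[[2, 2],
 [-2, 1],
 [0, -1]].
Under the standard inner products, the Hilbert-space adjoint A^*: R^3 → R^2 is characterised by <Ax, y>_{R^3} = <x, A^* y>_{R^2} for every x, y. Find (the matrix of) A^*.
A^* = A^T =
[[2, -2, 0],
 [2, 1, -1]]

For real matrices with standard dot products, the defining identity <Ax, y> = <x, A^* y> gives (Ax)^T y = x^T (A^*) y, i.e. x^T A^T y = x^T (A^*) y. Since this holds for all x, y, we must have A^* = A^T. Therefore
A^* =
[[2, -2, 0],
 [2, 1, -1]].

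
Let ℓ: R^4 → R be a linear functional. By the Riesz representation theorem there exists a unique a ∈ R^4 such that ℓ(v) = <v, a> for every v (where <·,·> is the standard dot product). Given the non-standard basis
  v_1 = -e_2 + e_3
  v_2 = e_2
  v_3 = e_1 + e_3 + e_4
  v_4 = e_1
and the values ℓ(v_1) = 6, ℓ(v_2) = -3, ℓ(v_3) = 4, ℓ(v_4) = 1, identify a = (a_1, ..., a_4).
a = (1, -3, 3, 0)

Write a = (a_1, ..., a_4) in the standard basis. For each basis vector v_i, ℓ(v_i) = <v_i, a> is a linear equation in the a_j's. Collect the n equations into a matrix system V a = ℓ, where row i of V is v_i (expressed in the standard basis). Since V is invertible (lower-triangular with 1s on the diagonal, up to permutation), solve by back-substitution:
  V =
[[0, -1, 1, 0],
 [0, 1, 0, 0],
 [1, 0, 1, 1],
 [1, 0, 0, 0]]
  V a = (6, -3, 4, 1)
Solving gives a = (1, -3, 3, 0).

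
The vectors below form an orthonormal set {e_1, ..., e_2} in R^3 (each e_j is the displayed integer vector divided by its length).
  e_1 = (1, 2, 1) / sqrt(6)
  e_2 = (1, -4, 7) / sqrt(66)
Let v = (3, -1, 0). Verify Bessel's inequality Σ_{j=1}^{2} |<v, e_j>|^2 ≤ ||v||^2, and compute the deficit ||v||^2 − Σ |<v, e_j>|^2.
Σ |<v, e_j>|^2 = 10/11; ||v||^2 = 10; deficit = 100/11

Write each e_j = u_j / sqrt(<u_j, u_j>) where u_j is the displayed integer vector. Then <v, e_j> = <v, u_j> / sqrt(<u_j, u_j>), so |<v, e_j>|^2 = <v, u_j>^2 / <u_j, u_j>.
Coefficients: <v, e_1> = 1/sqrt(6), <v, e_2> = 7/sqrt(66).
Square and sum: Σ |<v, e_j>|^2 = 10/11.
Compute ||v||^2 = v·v = 10.
Deficit = 10 − 10/11 = 100/11 ≥ 0, confirming Bessel's inequality. (The deficit equals ||v − Σ <v,e_j> e_j||^2, the squared distance from v to span{e_j}.)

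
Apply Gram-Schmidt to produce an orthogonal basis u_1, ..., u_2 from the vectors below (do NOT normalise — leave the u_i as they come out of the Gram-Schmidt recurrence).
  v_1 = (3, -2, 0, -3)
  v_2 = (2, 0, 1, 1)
Orthogonal basis:
  u_1 = (3, -2, 0, -3)
  u_2 = (35/22, 3/11, 1, 31/22)

Apply the Gram-Schmidt recurrence
  u_1 = v_1
  u_i = v_i − Σ_{j<i} ((v_i · u_j) / (u_j · u_j)) · u_j.

Step by step this gives:
  u_1 = (3, -2, 0, -3)
  u_2 = (35/22, 3/11, 1, 31/22)

Orthogonality check:
  u_2 · u_1 = 0 (should be 0)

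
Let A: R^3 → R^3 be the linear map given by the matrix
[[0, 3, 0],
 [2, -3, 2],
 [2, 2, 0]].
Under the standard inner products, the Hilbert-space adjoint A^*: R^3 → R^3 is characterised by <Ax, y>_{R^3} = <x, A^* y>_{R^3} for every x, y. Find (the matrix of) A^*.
A^* = A^T =
[[0, 2, 2],
 [3, -3, 2],
 [0, 2, 0]]

For real matrices with standard dot products, the defining identity <Ax, y> = <x, A^* y> gives (Ax)^T y = x^T (A^*) y, i.e. x^T A^T y = x^T (A^*) y. Since this holds for all x, y, we must have A^* = A^T. Therefore
A^* =
[[0, 2, 2],
 [3, -3, 2],
 [0, 2, 0]].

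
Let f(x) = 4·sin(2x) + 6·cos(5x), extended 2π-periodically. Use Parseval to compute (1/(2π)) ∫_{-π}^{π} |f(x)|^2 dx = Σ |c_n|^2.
Σ |c_n|^2 = 26

Expand |f|^2 and use orthogonality of {sin(nx), cos(mx)} on [-π, π]:
  ∫_{-π}^{π} sin(nx)^2 dx = π, ∫ cos(mx)^2 dx = π, and cross terms integrate to 0.
So ∫_{-π}^{π} f(x)^2 dx = 4^2 · π + 6^2 · π = (16 + 36)π.
Divide by 2π: (16 + 36)/2 = 26.
By Parseval, this equals Σ |c_n|^2.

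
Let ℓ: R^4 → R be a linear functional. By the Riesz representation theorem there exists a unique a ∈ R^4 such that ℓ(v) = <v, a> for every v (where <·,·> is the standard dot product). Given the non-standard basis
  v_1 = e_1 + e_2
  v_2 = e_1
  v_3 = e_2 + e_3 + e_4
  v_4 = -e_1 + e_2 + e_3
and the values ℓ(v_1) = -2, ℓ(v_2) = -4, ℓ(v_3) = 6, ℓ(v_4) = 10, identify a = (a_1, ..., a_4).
a = (-4, 2, 4, 0)

Write a = (a_1, ..., a_4) in the standard basis. For each basis vector v_i, ℓ(v_i) = <v_i, a> is a linear equation in the a_j's. Collect the n equations into a matrix system V a = ℓ, where row i of V is v_i (expressed in the standard basis). Since V is invertible (lower-triangular with 1s on the diagonal, up to permutation), solve by back-substitution:
  V =
[[1, 1, 0, 0],
 [1, 0, 0, 0],
 [0, 1, 1, 1],
 [-1, 1, 1, 0]]
  V a = (-2, -4, 6, 10)
Solving gives a = (-4, 2, 4, 0).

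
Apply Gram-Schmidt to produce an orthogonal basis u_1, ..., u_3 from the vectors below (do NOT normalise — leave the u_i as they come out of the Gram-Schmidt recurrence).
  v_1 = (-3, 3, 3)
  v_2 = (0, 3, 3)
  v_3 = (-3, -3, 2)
Orthogonal basis:
  u_1 = (-3, 3, 3)
  u_2 = (2, 1, 1)
  u_3 = (0, -5/2, 5/2)

Apply the Gram-Schmidt recurrence
  u_1 = v_1
  u_i = v_i − Σ_{j<i} ((v_i · u_j) / (u_j · u_j)) · u_j.

Step by step this gives:
  u_1 = (-3, 3, 3)
  u_2 = (2, 1, 1)
  u_3 = (0, -5/2, 5/2)

Orthogonality check:
  u_2 · u_1 = 0 (should be 0)
  u_3 · u_1 = 0 (should be 0)
  u_3 · u_2 = 0 (should be 0)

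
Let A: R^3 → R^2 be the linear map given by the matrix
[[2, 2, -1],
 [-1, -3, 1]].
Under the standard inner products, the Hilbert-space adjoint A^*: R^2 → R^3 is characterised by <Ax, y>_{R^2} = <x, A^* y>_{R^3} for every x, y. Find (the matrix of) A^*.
A^* = A^T =
[[2, -1],
 [2, -3],
 [-1, 1]]

For real matrices with standard dot products, the defining identity <Ax, y> = <x, A^* y> gives (Ax)^T y = x^T (A^*) y, i.e. x^T A^T y = x^T (A^*) y. Since this holds for all x, y, we must have A^* = A^T. Therefore
A^* =
[[2, -1],
 [2, -3],
 [-1, 1]].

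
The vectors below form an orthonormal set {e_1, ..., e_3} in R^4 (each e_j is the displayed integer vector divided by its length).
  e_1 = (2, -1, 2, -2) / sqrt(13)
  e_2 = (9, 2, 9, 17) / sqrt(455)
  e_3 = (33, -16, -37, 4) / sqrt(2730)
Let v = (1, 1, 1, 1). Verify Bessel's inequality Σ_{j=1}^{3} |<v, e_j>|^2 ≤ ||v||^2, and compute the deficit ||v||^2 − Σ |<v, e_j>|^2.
Σ |<v, e_j>|^2 = 124/39; ||v||^2 = 4; deficit = 32/39

Write each e_j = u_j / sqrt(<u_j, u_j>) where u_j is the displayed integer vector. Then <v, e_j> = <v, u_j> / sqrt(<u_j, u_j>), so |<v, e_j>|^2 = <v, u_j>^2 / <u_j, u_j>.
Coefficients: <v, e_1> = 1/sqrt(13), <v, e_2> = 37/sqrt(455), <v, e_3> = -16/sqrt(2730).
Square and sum: Σ |<v, e_j>|^2 = 124/39.
Compute ||v||^2 = v·v = 4.
Deficit = 4 − 124/39 = 32/39 ≥ 0, confirming Bessel's inequality. (The deficit equals ||v − Σ <v,e_j> e_j||^2, the squared distance from v to span{e_j}.)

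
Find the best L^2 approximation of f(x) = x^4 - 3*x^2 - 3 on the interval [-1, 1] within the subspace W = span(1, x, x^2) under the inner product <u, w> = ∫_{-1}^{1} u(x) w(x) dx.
g(x) = -15*x^2/7 - 108/35

The best approximation g ∈ W is the orthogonal projection of f onto W. Writing g = a_0 + a_1 x + a_2 x^2, the coefficients solve the normal equations G · a = b where
  G_{ij} = <φ_i, φ_j> and b_i = <f, φ_i>, with φ_0 = 1, φ_1 = x, φ_2 = x^2.
G =
  [2, 0, 2/3]
  [0, 2/3, 0]
  [2/3, 0, 2/5],
b = (-38/5, 0, -102/35).
Solving gives a_0 = -108/35, a_1 = 0, a_2 = -15/7, so
  g(x) = -15*x^2/7 - 108/35.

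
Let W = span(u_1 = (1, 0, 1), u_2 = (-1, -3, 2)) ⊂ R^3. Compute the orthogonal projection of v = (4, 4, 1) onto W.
proj_W(v) = (13/3, 11/3, 2/3)

Set up U = [u_1 | ... | u_2] ∈ R^(3×2). The projector onto W = col(U) is P = U (U^T U)^(-1) U^T.
Compute U^T U =
  [2, 1]
  [1, 14],
and U^T v = (5, -14).
Solve U^T U · c = U^T v for the coefficients: c = (28/9, -11/9). The projection is proj_W(v) = U c.
Check: (v - proj_W(v)) · u_1 = 0  (should be 0).
Check: (v - proj_W(v)) · u_2 = 0  (should be 0).
Result: proj_W(v) = (13/3, 11/3, 2/3).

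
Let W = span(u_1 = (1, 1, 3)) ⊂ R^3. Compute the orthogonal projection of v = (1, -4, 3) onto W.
proj_W(v) = (6/11, 6/11, 18/11)

Set up U = [u_1 | ... | u_1] ∈ R^(3×1). The projector onto W = col(U) is P = U (U^T U)^(-1) U^T.
Compute U^T U =
  [11],
and U^T v = (6).
Solve U^T U · c = U^T v for the coefficients: c = (6/11). The projection is proj_W(v) = U c.
Check: (v - proj_W(v)) · u_1 = 0  (should be 0).
Result: proj_W(v) = (6/11, 6/11, 18/11).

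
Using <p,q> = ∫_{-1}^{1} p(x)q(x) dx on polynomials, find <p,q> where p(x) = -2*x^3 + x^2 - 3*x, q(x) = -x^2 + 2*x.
<p,q> = -6

Expand the product: p(x)·q(x) = 2*x^5 - 5*x^4 + 5*x^3 - 6*x^2.
∫_{-1}^{1} of each monomial x^k gives [2/(k+1) if k even, 0 if k odd]. Integrating term-by-term (or equivalently evaluating the antiderivative F(x) = x^6/3 - x^5 + 5*x^4/4 - 2*x^3 at the endpoints):
  F(1) − F(−1) = -17/12 − (55/12) = -6.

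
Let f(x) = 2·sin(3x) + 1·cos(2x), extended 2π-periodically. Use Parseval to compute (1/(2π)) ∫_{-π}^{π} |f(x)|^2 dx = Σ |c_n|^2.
Σ |c_n|^2 = 5/2

Expand |f|^2 and use orthogonality of {sin(nx), cos(mx)} on [-π, π]:
  ∫_{-π}^{π} sin(nx)^2 dx = π, ∫ cos(mx)^2 dx = π, and cross terms integrate to 0.
So ∫_{-π}^{π} f(x)^2 dx = 2^2 · π + 1^2 · π = (4 + 1)π.
Divide by 2π: (4 + 1)/2 = 5/2.
By Parseval, this equals Σ |c_n|^2.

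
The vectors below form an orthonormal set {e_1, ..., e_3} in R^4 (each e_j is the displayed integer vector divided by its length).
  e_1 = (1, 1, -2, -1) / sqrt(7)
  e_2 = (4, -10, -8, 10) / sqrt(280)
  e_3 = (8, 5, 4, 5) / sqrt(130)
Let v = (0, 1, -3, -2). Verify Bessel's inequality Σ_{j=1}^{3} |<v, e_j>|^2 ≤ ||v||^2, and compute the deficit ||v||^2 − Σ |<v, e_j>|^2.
Σ |<v, e_j>|^2 = 181/13; ||v||^2 = 14; deficit = 1/13

Write each e_j = u_j / sqrt(<u_j, u_j>) where u_j is the displayed integer vector. Then <v, e_j> = <v, u_j> / sqrt(<u_j, u_j>), so |<v, e_j>|^2 = <v, u_j>^2 / <u_j, u_j>.
Coefficients: <v, e_1> = 9/sqrt(7), <v, e_2> = -6/sqrt(280), <v, e_3> = -17/sqrt(130).
Square and sum: Σ |<v, e_j>|^2 = 181/13.
Compute ||v||^2 = v·v = 14.
Deficit = 14 − 181/13 = 1/13 ≥ 0, confirming Bessel's inequality. (The deficit equals ||v − Σ <v,e_j> e_j||^2, the squared distance from v to span{e_j}.)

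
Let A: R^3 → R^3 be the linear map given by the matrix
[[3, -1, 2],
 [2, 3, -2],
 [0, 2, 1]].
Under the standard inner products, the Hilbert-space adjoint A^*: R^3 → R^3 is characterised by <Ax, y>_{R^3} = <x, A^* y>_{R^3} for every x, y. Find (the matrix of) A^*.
A^* = A^T =
[[3, 2, 0],
 [-1, 3, 2],
 [2, -2, 1]]

For real matrices with standard dot products, the defining identity <Ax, y> = <x, A^* y> gives (Ax)^T y = x^T (A^*) y, i.e. x^T A^T y = x^T (A^*) y. Since this holds for all x, y, we must have A^* = A^T. Therefore
A^* =
[[3, 2, 0],
 [-1, 3, 2],
 [2, -2, 1]].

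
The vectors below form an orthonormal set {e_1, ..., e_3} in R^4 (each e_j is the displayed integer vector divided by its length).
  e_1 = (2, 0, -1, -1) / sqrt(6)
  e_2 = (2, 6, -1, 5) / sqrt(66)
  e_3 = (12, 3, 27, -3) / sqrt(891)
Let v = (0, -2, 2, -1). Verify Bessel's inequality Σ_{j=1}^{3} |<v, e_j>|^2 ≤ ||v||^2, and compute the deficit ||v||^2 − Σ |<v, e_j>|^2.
Σ |<v, e_j>|^2 = 77/9; ||v||^2 = 9; deficit = 4/9

Write each e_j = u_j / sqrt(<u_j, u_j>) where u_j is the displayed integer vector. Then <v, e_j> = <v, u_j> / sqrt(<u_j, u_j>), so |<v, e_j>|^2 = <v, u_j>^2 / <u_j, u_j>.
Coefficients: <v, e_1> = -1/sqrt(6), <v, e_2> = -19/sqrt(66), <v, e_3> = 51/sqrt(891).
Square and sum: Σ |<v, e_j>|^2 = 77/9.
Compute ||v||^2 = v·v = 9.
Deficit = 9 − 77/9 = 4/9 ≥ 0, confirming Bessel's inequality. (The deficit equals ||v − Σ <v,e_j> e_j||^2, the squared distance from v to span{e_j}.)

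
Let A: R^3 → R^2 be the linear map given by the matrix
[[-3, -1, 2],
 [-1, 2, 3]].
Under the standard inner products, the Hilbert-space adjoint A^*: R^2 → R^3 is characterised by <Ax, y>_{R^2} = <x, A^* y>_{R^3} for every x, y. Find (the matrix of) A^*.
A^* = A^T =
[[-3, -1],
 [-1, 2],
 [2, 3]]

For real matrices with standard dot products, the defining identity <Ax, y> = <x, A^* y> gives (Ax)^T y = x^T (A^*) y, i.e. x^T A^T y = x^T (A^*) y. Since this holds for all x, y, we must have A^* = A^T. Therefore
A^* =
[[-3, -1],
 [-1, 2],
 [2, 3]].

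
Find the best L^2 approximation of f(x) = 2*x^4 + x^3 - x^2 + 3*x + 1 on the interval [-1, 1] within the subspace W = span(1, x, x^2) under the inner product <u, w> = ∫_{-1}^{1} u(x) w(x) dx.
g(x) = 5*x^2/7 + 18*x/5 + 29/35

The best approximation g ∈ W is the orthogonal projection of f onto W. Writing g = a_0 + a_1 x + a_2 x^2, the coefficients solve the normal equations G · a = b where
  G_{ij} = <φ_i, φ_j> and b_i = <f, φ_i>, with φ_0 = 1, φ_1 = x, φ_2 = x^2.
G =
  [2, 0, 2/3]
  [0, 2/3, 0]
  [2/3, 0, 2/5],
b = (32/15, 12/5, 88/105).
Solving gives a_0 = 29/35, a_1 = 18/5, a_2 = 5/7, so
  g(x) = 5*x^2/7 + 18*x/5 + 29/35.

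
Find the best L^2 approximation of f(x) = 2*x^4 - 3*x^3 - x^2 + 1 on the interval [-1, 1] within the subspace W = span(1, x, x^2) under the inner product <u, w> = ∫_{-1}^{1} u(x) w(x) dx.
g(x) = 5*x^2/7 - 9*x/5 + 29/35

The best approximation g ∈ W is the orthogonal projection of f onto W. Writing g = a_0 + a_1 x + a_2 x^2, the coefficients solve the normal equations G · a = b where
  G_{ij} = <φ_i, φ_j> and b_i = <f, φ_i>, with φ_0 = 1, φ_1 = x, φ_2 = x^2.
G =
  [2, 0, 2/3]
  [0, 2/3, 0]
  [2/3, 0, 2/5],
b = (32/15, -6/5, 88/105).
Solving gives a_0 = 29/35, a_1 = -9/5, a_2 = 5/7, so
  g(x) = 5*x^2/7 - 9*x/5 + 29/35.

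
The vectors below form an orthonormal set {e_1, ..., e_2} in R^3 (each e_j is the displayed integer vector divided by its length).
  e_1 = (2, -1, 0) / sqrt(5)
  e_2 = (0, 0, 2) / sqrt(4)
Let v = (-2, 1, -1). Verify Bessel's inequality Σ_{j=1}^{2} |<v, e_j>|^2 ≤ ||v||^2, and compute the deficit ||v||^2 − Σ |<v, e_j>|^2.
Σ |<v, e_j>|^2 = 6; ||v||^2 = 6; deficit = 0

Write each e_j = u_j / sqrt(<u_j, u_j>) where u_j is the displayed integer vector. Then <v, e_j> = <v, u_j> / sqrt(<u_j, u_j>), so |<v, e_j>|^2 = <v, u_j>^2 / <u_j, u_j>.
Coefficients: <v, e_1> = -5/sqrt(5), <v, e_2> = -2/sqrt(4).
Square and sum: Σ |<v, e_j>|^2 = 6.
Compute ||v||^2 = v·v = 6.
Deficit = 6 − 6 = 0 ≥ 0, confirming Bessel's inequality. (The deficit equals ||v − Σ <v,e_j> e_j||^2, the squared distance from v to span{e_j}.)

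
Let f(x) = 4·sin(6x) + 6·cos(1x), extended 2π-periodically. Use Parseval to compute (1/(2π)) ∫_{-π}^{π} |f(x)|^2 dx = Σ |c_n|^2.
Σ |c_n|^2 = 26

Expand |f|^2 and use orthogonality of {sin(nx), cos(mx)} on [-π, π]:
  ∫_{-π}^{π} sin(nx)^2 dx = π, ∫ cos(mx)^2 dx = π, and cross terms integrate to 0.
So ∫_{-π}^{π} f(x)^2 dx = 4^2 · π + 6^2 · π = (16 + 36)π.
Divide by 2π: (16 + 36)/2 = 26.
By Parseval, this equals Σ |c_n|^2.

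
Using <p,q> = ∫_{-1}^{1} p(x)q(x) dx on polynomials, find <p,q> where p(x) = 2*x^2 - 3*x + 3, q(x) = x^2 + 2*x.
<p,q> = -6/5

Expand the product: p(x)·q(x) = 2*x^4 + x^3 - 3*x^2 + 6*x.
∫_{-1}^{1} of each monomial x^k gives [2/(k+1) if k even, 0 if k odd]. Integrating term-by-term (or equivalently evaluating the antiderivative F(x) = 2*x^5/5 + x^4/4 - x^3 + 3*x^2 at the endpoints):
  F(1) − F(−1) = 53/20 − (77/20) = -6/5.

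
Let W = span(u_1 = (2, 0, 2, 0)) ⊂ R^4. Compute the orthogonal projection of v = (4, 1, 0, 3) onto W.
proj_W(v) = (2, 0, 2, 0)

Set up U = [u_1 | ... | u_1] ∈ R^(4×1). The projector onto W = col(U) is P = U (U^T U)^(-1) U^T.
Compute U^T U =
  [8],
and U^T v = (8).
Solve U^T U · c = U^T v for the coefficients: c = (1). The projection is proj_W(v) = U c.
Check: (v - proj_W(v)) · u_1 = 0  (should be 0).
Result: proj_W(v) = (2, 0, 2, 0).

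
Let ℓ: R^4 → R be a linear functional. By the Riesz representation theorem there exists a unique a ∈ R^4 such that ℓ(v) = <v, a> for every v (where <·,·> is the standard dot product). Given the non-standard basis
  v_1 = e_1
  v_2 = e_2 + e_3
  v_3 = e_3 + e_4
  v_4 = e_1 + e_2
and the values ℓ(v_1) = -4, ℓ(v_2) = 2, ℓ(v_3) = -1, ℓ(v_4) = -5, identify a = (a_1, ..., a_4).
a = (-4, -1, 3, -4)

Write a = (a_1, ..., a_4) in the standard basis. For each basis vector v_i, ℓ(v_i) = <v_i, a> is a linear equation in the a_j's. Collect the n equations into a matrix system V a = ℓ, where row i of V is v_i (expressed in the standard basis). Since V is invertible (lower-triangular with 1s on the diagonal, up to permutation), solve by back-substitution:
  V =
[[1, 0, 0, 0],
 [0, 1, 1, 0],
 [0, 0, 1, 1],
 [1, 1, 0, 0]]
  V a = (-4, 2, -1, -5)
Solving gives a = (-4, -1, 3, -4).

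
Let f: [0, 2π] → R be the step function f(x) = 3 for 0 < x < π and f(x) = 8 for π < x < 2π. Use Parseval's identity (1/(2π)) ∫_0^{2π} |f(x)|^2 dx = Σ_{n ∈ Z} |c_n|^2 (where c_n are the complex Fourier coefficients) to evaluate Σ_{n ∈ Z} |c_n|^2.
Σ |c_n|^2 = 73/2

Parseval equates the L^2 energy of f (normalised by 1/(2π)) with the ℓ^2 sum of its Fourier coefficients: (1/(2π)) ∫_0^{2π} |f|^2 = Σ |c_n|^2.
Compute the left side: (1/(2π)) [∫_0^π 3^2 dx + ∫_π^{2π} 8^2 dx] = (1/(2π)) · (9π + 64π) = (9 + 64)/2 = 73/2.
So Σ_{n ∈ Z} |c_n|^2 = 73/2.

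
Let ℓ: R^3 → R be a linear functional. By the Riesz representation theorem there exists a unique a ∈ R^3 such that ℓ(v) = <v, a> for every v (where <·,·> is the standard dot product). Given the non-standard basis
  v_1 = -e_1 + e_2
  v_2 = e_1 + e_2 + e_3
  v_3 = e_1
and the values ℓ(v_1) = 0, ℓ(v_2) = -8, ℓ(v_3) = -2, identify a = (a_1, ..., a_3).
a = (-2, -2, -4)

Write a = (a_1, ..., a_3) in the standard basis. For each basis vector v_i, ℓ(v_i) = <v_i, a> is a linear equation in the a_j's. Collect the n equations into a matrix system V a = ℓ, where row i of V is v_i (expressed in the standard basis). Since V is invertible (lower-triangular with 1s on the diagonal, up to permutation), solve by back-substitution:
  V =
[[-1, 1, 0],
 [1, 1, 1],
 [1, 0, 0]]
  V a = (0, -8, -2)
Solving gives a = (-2, -2, -4).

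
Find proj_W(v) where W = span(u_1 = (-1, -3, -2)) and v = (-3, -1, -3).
proj_W(v) = (-6/7, -18/7, -12/7)

Set up U = [u_1 | ... | u_1] ∈ R^(3×1). The projector onto W = col(U) is P = U (U^T U)^(-1) U^T.
Compute U^T U =
  [14],
and U^T v = (12).
Solve U^T U · c = U^T v for the coefficients: c = (6/7). The projection is proj_W(v) = U c.
Check: (v - proj_W(v)) · u_1 = 0  (should be 0).
Result: proj_W(v) = (-6/7, -18/7, -12/7).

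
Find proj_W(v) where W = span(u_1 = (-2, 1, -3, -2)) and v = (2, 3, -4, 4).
proj_W(v) = (-1/3, 1/6, -1/2, -1/3)

Set up U = [u_1 | ... | u_1] ∈ R^(4×1). The projector onto W = col(U) is P = U (U^T U)^(-1) U^T.
Compute U^T U =
  [18],
and U^T v = (3).
Solve U^T U · c = U^T v for the coefficients: c = (1/6). The projection is proj_W(v) = U c.
Check: (v - proj_W(v)) · u_1 = 0  (should be 0).
Result: proj_W(v) = (-1/3, 1/6, -1/2, -1/3).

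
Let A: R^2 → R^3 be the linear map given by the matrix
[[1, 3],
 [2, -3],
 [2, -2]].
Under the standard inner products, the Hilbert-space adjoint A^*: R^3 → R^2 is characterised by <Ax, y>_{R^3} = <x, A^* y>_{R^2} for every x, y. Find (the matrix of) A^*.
A^* = A^T =
[[1, 2, 2],
 [3, -3, -2]]

For real matrices with standard dot products, the defining identity <Ax, y> = <x, A^* y> gives (Ax)^T y = x^T (A^*) y, i.e. x^T A^T y = x^T (A^*) y. Since this holds for all x, y, we must have A^* = A^T. Therefore
A^* =
[[1, 2, 2],
 [3, -3, -2]].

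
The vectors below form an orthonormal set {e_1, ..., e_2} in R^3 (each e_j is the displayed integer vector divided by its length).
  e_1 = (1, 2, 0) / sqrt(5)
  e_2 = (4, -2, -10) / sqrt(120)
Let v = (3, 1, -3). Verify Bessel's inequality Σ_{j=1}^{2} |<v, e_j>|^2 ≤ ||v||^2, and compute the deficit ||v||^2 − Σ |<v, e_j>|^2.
Σ |<v, e_j>|^2 = 55/3; ||v||^2 = 19; deficit = 2/3

Write each e_j = u_j / sqrt(<u_j, u_j>) where u_j is the displayed integer vector. Then <v, e_j> = <v, u_j> / sqrt(<u_j, u_j>), so |<v, e_j>|^2 = <v, u_j>^2 / <u_j, u_j>.
Coefficients: <v, e_1> = 5/sqrt(5), <v, e_2> = 40/sqrt(120).
Square and sum: Σ |<v, e_j>|^2 = 55/3.
Compute ||v||^2 = v·v = 19.
Deficit = 19 − 55/3 = 2/3 ≥ 0, confirming Bessel's inequality. (The deficit equals ||v − Σ <v,e_j> e_j||^2, the squared distance from v to span{e_j}.)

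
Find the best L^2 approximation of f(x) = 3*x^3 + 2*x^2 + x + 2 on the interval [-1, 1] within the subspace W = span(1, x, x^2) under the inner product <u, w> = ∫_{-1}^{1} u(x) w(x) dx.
g(x) = 2*x^2 + 14*x/5 + 2

The best approximation g ∈ W is the orthogonal projection of f onto W. Writing g = a_0 + a_1 x + a_2 x^2, the coefficients solve the normal equations G · a = b where
  G_{ij} = <φ_i, φ_j> and b_i = <f, φ_i>, with φ_0 = 1, φ_1 = x, φ_2 = x^2.
G =
  [2, 0, 2/3]
  [0, 2/3, 0]
  [2/3, 0, 2/5],
b = (16/3, 28/15, 32/15).
Solving gives a_0 = 2, a_1 = 14/5, a_2 = 2, so
  g(x) = 2*x^2 + 14*x/5 + 2.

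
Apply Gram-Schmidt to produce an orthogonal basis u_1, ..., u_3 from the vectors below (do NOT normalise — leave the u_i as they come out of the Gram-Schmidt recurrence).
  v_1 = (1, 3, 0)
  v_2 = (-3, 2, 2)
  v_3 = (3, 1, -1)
Orthogonal basis:
  u_1 = (1, 3, 0)
  u_2 = (-33/10, 11/10, 2)
  u_3 = (30/161, -10/161, 55/161)

Apply the Gram-Schmidt recurrence
  u_1 = v_1
  u_i = v_i − Σ_{j<i} ((v_i · u_j) / (u_j · u_j)) · u_j.

Step by step this gives:
  u_1 = (1, 3, 0)
  u_2 = (-33/10, 11/10, 2)
  u_3 = (30/161, -10/161, 55/161)

Orthogonality check:
  u_2 · u_1 = 0 (should be 0)
  u_3 · u_1 = 0 (should be 0)
  u_3 · u_2 = 0 (should be 0)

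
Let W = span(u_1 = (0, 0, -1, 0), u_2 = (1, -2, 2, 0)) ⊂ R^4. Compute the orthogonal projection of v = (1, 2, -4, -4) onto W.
proj_W(v) = (-3/5, 6/5, -4, 0)

Set up U = [u_1 | ... | u_2] ∈ R^(4×2). The projector onto W = col(U) is P = U (U^T U)^(-1) U^T.
Compute U^T U =
  [1, -2]
  [-2, 9],
and U^T v = (4, -11).
Solve U^T U · c = U^T v for the coefficients: c = (14/5, -3/5). The projection is proj_W(v) = U c.
Check: (v - proj_W(v)) · u_1 = 0  (should be 0).
Check: (v - proj_W(v)) · u_2 = 0  (should be 0).
Result: proj_W(v) = (-3/5, 6/5, -4, 0).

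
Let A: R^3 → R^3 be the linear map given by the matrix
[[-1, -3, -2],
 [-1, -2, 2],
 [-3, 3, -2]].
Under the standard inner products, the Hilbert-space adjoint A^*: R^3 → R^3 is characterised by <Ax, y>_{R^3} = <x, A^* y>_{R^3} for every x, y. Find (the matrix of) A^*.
A^* = A^T =
[[-1, -1, -3],
 [-3, -2, 3],
 [-2, 2, -2]]

For real matrices with standard dot products, the defining identity <Ax, y> = <x, A^* y> gives (Ax)^T y = x^T (A^*) y, i.e. x^T A^T y = x^T (A^*) y. Since this holds for all x, y, we must have A^* = A^T. Therefore
A^* =
[[-1, -1, -3],
 [-3, -2, 3],
 [-2, 2, -2]].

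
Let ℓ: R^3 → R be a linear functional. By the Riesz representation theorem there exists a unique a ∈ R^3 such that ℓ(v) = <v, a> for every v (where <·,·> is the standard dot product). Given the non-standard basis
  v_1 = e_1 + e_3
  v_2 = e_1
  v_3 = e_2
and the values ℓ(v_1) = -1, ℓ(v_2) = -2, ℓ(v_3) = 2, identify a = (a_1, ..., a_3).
a = (-2, 2, 1)

Write a = (a_1, ..., a_3) in the standard basis. For each basis vector v_i, ℓ(v_i) = <v_i, a> is a linear equation in the a_j's. Collect the n equations into a matrix system V a = ℓ, where row i of V is v_i (expressed in the standard basis). Since V is invertible (lower-triangular with 1s on the diagonal, up to permutation), solve by back-substitution:
  V =
[[1, 0, 1],
 [1, 0, 0],
 [0, 1, 0]]
  V a = (-1, -2, 2)
Solving gives a = (-2, 2, 1).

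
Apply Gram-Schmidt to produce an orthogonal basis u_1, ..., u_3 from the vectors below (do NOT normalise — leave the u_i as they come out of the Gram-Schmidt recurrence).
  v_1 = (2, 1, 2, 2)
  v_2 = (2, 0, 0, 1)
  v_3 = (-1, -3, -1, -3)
Orthogonal basis:
  u_1 = (2, 1, 2, 2)
  u_2 = (14/13, -6/13, -12/13, 1/13)
  u_3 = (15/29, -52/29, 41/29, -30/29)

Apply the Gram-Schmidt recurrence
  u_1 = v_1
  u_i = v_i − Σ_{j<i} ((v_i · u_j) / (u_j · u_j)) · u_j.

Step by step this gives:
  u_1 = (2, 1, 2, 2)
  u_2 = (14/13, -6/13, -12/13, 1/13)
  u_3 = (15/29, -52/29, 41/29, -30/29)

Orthogonality check:
  u_2 · u_1 = 0 (should be 0)
  u_3 · u_1 = 0 (should be 0)
  u_3 · u_2 = 0 (should be 0)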